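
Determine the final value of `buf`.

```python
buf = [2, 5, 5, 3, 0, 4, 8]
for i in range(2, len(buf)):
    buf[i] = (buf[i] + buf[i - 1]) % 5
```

[2, 5, 0, 3, 3, 2, 0]

i=2: buf[2] = (5+5)%5 = 0 → [2, 5, 0, 3, 0, 4, 8]
i=3: buf[3] = (3+0)%5 = 3 → [2, 5, 0, 3, 0, 4, 8]
i=4: buf[4] = (0+3)%5 = 3 → [2, 5, 0, 3, 3, 4, 8]
i=5: buf[5] = (4+3)%5 = 2 → [2, 5, 0, 3, 3, 2, 8]
i=6: buf[6] = (8+2)%5 = 0 → [2, 5, 0, 3, 3, 2, 0]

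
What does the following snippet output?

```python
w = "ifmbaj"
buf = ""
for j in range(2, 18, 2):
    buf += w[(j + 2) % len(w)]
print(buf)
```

aimaimai

j=2: add w[4]='a' → 'a'
j=4: add w[0]='i' → 'ai'
j=6: add w[2]='m' → 'aim'
j=8: add w[4]='a' → 'aima'
j=10: add w[0]='i' → 'aimai'
j=12: add w[2]='m' → 'aimaim'
j=14: add w[4]='a' → 'aimaima'
j=16: add w[0]='i' → 'aimaimai'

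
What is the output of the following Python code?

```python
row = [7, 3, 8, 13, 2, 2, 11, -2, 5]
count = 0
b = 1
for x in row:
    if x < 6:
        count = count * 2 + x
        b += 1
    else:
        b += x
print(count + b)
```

x=7: not <6; b=8
x=3: <6, count = 0*2+3 = 3; b=9
x=8: not <6; b=17
x=13: not <6; b=30
x=2: <6, count = 3*2+2 = 8; b=31
x=2: <6, count = 8*2+2 = 18; b=32
x=11: not <6; b=43
x=-2: <6, count = 18*2+(-2) = 34; b=44
x=5: <6, count = 34*2+5 = 73; b=45
count+b = 73+45 = 118

118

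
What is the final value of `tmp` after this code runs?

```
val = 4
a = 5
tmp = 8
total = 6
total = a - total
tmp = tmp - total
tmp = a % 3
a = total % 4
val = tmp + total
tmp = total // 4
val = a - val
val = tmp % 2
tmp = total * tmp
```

1

total = 5-6 = -1
tmp = 8-(-1) = 9
tmp = 5%3 = 2
a = (-1)%4 = 3
val = 2+(-1) = 1
tmp = (-1)//4 = -1
val = 3-1 = 2
val = (-1)%2 = 1
tmp = (-1)*(-1) = 1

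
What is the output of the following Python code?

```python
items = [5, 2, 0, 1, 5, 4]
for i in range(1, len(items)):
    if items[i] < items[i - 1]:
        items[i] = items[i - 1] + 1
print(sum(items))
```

45

i=1: 2<5, items[1] = 5+1 = 6 → [5, 6, 0, 1, 5, 4]
i=2: 0<6, items[2] = 6+1 = 7 → [5, 6, 7, 1, 5, 4]
i=3: 1<7, items[3] = 7+1 = 8 → [5, 6, 7, 8, 5, 4]
i=4: 5<8, items[4] = 8+1 = 9 → [5, 6, 7, 8, 9, 4]
i=5: 4<9, items[5] = 9+1 = 10 → [5, 6, 7, 8, 9, 10]
sum = 45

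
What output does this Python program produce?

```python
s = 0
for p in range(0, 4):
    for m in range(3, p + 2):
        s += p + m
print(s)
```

18

p=2,m=3: s = 0+5 = 5
p=3,m=3: s = 5+6 = 11
p=3,m=4: s = 11+7 = 18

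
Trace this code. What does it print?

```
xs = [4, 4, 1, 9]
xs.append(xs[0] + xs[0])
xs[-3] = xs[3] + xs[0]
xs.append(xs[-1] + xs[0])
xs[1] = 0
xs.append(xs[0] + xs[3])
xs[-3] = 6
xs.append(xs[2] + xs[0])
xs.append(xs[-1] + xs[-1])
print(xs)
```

[4, 0, 13, 9, 6, 12, 13, 17, 34]

append xs[0]+xs[0] = 4+4 = 8 → [4, 4, 1, 9, 8]
xs[-3] = xs[3]+xs[0] = 9+4 = 13 → [4, 4, 13, 9, 8]
append xs[-1]+xs[0] = 8+4 = 12 → [4, 4, 13, 9, 8, 12]
xs[1] = 0 → [4, 0, 13, 9, 8, 12]
append xs[0]+xs[3] = 4+9 = 13 → [4, 0, 13, 9, 8, 12, 13]
xs[-3] = 6 → [4, 0, 13, 9, 6, 12, 13]
append xs[2]+xs[0] = 13+4 = 17 → [4, 0, 13, 9, 6, 12, 13, 17]
append xs[-1]+xs[-1] = 17+17 = 34 → [4, 0, 13, 9, 6, 12, 13, 17, 34]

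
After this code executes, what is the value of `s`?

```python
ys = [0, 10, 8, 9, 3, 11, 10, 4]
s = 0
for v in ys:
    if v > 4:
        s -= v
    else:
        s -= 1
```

v=0: not >4, s = 0-1 = -1
v=10: >4, s = (-1)-10 = -11
v=8: >4, s = (-11)-8 = -19
v=9: >4, s = (-19)-9 = -28
v=3: not >4, s = (-28)-1 = -29
v=11: >4, s = (-29)-11 = -40
v=10: >4, s = (-40)-10 = -50
v=4: not >4, s = (-50)-1 = -51

-51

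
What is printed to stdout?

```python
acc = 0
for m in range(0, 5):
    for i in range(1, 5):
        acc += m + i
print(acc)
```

m=0,i=1: acc = 0+1 = 1
m=0,i=2: acc = 1+2 = 3
m=0,i=3: acc = 3+3 = 6
m=0,i=4: acc = 6+4 = 10
m=1,i=1: acc = 10+2 = 12
m=1,i=2: acc = 12+3 = 15
m=1,i=3: acc = 15+4 = 19
m=1,i=4: acc = 19+5 = 24
m=2,i=1: acc = 24+3 = 27
m=2,i=2: acc = 27+4 = 31
m=2,i=3: acc = 31+5 = 36
m=2,i=4: acc = 36+6 = 42
m=3,i=1: acc = 42+4 = 46
m=3,i=2: acc = 46+5 = 51
m=3,i=3: acc = 51+6 = 57
m=3,i=4: acc = 57+7 = 64
m=4,i=1: acc = 64+5 = 69
m=4,i=2: acc = 69+6 = 75
m=4,i=3: acc = 75+7 = 82
m=4,i=4: acc = 82+8 = 90

90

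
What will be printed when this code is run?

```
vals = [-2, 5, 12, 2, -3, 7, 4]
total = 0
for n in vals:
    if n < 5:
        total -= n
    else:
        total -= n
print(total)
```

-25

n=-2: <5, total = 0-(-2) = 2
n=5: not <5, total = 2-5 = -3
n=12: not <5, total = (-3)-12 = -15
n=2: <5, total = (-15)-2 = -17
n=-3: <5, total = (-17)-(-3) = -14
n=7: not <5, total = (-14)-7 = -21
n=4: <5, total = (-21)-4 = -25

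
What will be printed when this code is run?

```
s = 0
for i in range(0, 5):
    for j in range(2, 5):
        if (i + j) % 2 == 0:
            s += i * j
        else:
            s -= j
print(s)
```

27

i=0,j=2: even sum, s = 0+0 = 0
i=0,j=3: odd sum, s = 0-3 = -3
i=0,j=4: even sum, s = (-3)+0 = -3
i=1,j=2: odd sum, s = (-3)-2 = -5
i=1,j=3: even sum, s = (-5)+3 = -2
i=1,j=4: odd sum, s = (-2)-4 = -6
i=2,j=2: even sum, s = (-6)+4 = -2
i=2,j=3: odd sum, s = (-2)-3 = -5
i=2,j=4: even sum, s = (-5)+8 = 3
i=3,j=2: odd sum, s = 3-2 = 1
i=3,j=3: even sum, s = 1+9 = 10
i=3,j=4: odd sum, s = 10-4 = 6
i=4,j=2: even sum, s = 6+8 = 14
i=4,j=3: odd sum, s = 14-3 = 11
i=4,j=4: even sum, s = 11+16 = 27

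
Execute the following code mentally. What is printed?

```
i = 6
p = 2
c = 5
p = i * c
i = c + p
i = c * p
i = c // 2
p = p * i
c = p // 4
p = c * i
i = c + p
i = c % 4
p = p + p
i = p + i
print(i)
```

63

p = 6*5 = 30
i = 5+30 = 35
i = 5*30 = 150
i = 5//2 = 2
p = 30*2 = 60
c = 60//4 = 15
p = 15*2 = 30
i = 15+30 = 45
i = 15%4 = 3
p = 30+30 = 60
i = 60+3 = 63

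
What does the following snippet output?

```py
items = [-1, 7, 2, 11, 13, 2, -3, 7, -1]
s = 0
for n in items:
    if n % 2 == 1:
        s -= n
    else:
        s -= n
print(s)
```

n=-1: odd, s = 0-(-1) = 1
n=7: odd, s = 1-7 = -6
n=2: not odd, s = (-6)-2 = -8
n=11: odd, s = (-8)-11 = -19
n=13: odd, s = (-19)-13 = -32
n=2: not odd, s = (-32)-2 = -34
n=-3: odd, s = (-34)-(-3) = -31
n=7: odd, s = (-31)-7 = -38
n=-1: odd, s = (-38)-(-1) = -37

-37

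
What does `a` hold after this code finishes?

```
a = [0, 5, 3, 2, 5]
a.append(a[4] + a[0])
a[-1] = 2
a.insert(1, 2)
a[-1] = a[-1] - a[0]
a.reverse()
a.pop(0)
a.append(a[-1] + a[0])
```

[5, 2, 3, 5, 2, 0, 5]

append a[4]+a[0] = 5+0 = 5 → [0, 5, 3, 2, 5, 5]
a[-1] = 2 → [0, 5, 3, 2, 5, 2]
insert 2 at 1 → [0, 2, 5, 3, 2, 5, 2]
a[-1] = a[-1]-a[0] = 2-0 = 2 → [0, 2, 5, 3, 2, 5, 2]
reverse → [2, 5, 2, 3, 5, 2, 0]
pop(0) removes 2 → [5, 2, 3, 5, 2, 0]
append a[-1]+a[0] = 0+5 = 5 → [5, 2, 3, 5, 2, 0, 5]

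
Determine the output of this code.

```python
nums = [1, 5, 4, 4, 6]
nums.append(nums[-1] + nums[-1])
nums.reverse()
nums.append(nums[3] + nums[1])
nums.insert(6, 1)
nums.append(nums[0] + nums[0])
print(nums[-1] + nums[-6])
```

28

append nums[-1]+nums[-1] = 6+6 = 12 → [1, 5, 4, 4, 6, 12]
reverse → [12, 6, 4, 4, 5, 1]
append nums[3]+nums[1] = 4+6 = 10 → [12, 6, 4, 4, 5, 1, 10]
insert 1 at 6 → [12, 6, 4, 4, 5, 1, 1, 10]
append nums[0]+nums[0] = 12+12 = 24 → [12, 6, 4, 4, 5, 1, 1, 10, 24]
nums[-1]+nums[-6] = 24+4 = 28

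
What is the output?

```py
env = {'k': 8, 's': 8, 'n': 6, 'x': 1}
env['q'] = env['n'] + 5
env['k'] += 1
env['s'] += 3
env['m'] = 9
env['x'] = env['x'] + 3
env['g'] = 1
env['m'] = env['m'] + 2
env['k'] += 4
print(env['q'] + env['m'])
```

env['q'] = env['n']+5 = 11 → {'k': 8, 's': 8, 'n': 6, 'x': 1, 'q': 11}
env['k'] = 8+1 = 9 → {'k': 9, 's': 8, 'n': 6, 'x': 1, 'q': 11}
env['s'] = 8+3 = 11 → {'k': 9, 's': 11, 'n': 6, 'x': 1, 'q': 11}
env['m'] = 9 → {'k': 9, 's': 11, 'n': 6, 'x': 1, 'q': 11, 'm': 9}
env['x'] = env['x']+3 = 4 → {'k': 9, 's': 11, 'n': 6, 'x': 4, 'q': 11, 'm': 9}
env['g'] = 1 → {'k': 9, 's': 11, 'n': 6, 'x': 4, 'q': 11, 'm': 9, 'g': 1}
env['m'] = env['m']+2 = 11 → {'k': 9, 's': 11, 'n': 6, 'x': 4, 'q': 11, 'm': 11, 'g': 1}
env['k'] = 9+4 = 13 → {'k': 13, 's': 11, 'n': 6, 'x': 4, 'q': 11, 'm': 11, 'g': 1}
env['q']+env['m'] = 11+11 = 22

22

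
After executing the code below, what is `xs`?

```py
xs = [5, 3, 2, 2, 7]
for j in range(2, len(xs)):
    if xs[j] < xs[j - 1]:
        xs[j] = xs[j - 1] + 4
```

[5, 3, 7, 11, 15]

j=2: 2<3, xs[2] = 3+4 = 7 → [5, 3, 7, 2, 7]
j=3: 2<7, xs[3] = 7+4 = 11 → [5, 3, 7, 11, 7]
j=4: 7<11, xs[4] = 11+4 = 15 → [5, 3, 7, 11, 15]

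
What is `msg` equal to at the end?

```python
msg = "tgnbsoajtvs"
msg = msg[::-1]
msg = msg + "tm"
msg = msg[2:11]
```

'tjaosbngt'

reverse → 'svtjaosbngt'
+ 'tm' → 'svtjaosbngttm'
slice [2:11] → 'tjaosbngt'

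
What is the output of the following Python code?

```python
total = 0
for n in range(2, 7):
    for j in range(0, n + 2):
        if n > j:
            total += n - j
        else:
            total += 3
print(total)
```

85

n=2,j=0: 2>0, total = 0+2 = 2
n=2,j=1: 2>1, total = 2+1 = 3
n=2,j=2: not 2>2, total = 3+3 = 6
n=2,j=3: not 2>3, total = 6+3 = 9
n=3,j=0: 3>0, total = 9+3 = 12
n=3,j=1: 3>1, total = 12+2 = 14
n=3,j=2: 3>2, total = 14+1 = 15
n=3,j=3: not 3>3, total = 15+3 = 18
n=3,j=4: not 3>4, total = 18+3 = 21
n=4,j=0: 4>0, total = 21+4 = 25
n=4,j=1: 4>1, total = 25+3 = 28
n=4,j=2: 4>2, total = 28+2 = 30
n=4,j=3: 4>3, total = 30+1 = 31
n=4,j=4: not 4>4, total = 31+3 = 34
n=4,j=5: not 4>5, total = 34+3 = 37
n=5,j=0: 5>0, total = 37+5 = 42
n=5,j=1: 5>1, total = 42+4 = 46
n=5,j=2: 5>2, total = 46+3 = 49
n=5,j=3: 5>3, total = 49+2 = 51
n=5,j=4: 5>4, total = 51+1 = 52
n=5,j=5: not 5>5, total = 52+3 = 55
n=5,j=6: not 5>6, total = 55+3 = 58
n=6,j=0: 6>0, total = 58+6 = 64
n=6,j=1: 6>1, total = 64+5 = 69
n=6,j=2: 6>2, total = 69+4 = 73
n=6,j=3: 6>3, total = 73+3 = 76
n=6,j=4: 6>4, total = 76+2 = 78
n=6,j=5: 6>5, total = 78+1 = 79
n=6,j=6: not 6>6, total = 79+3 = 82
n=6,j=7: not 6>7, total = 82+3 = 85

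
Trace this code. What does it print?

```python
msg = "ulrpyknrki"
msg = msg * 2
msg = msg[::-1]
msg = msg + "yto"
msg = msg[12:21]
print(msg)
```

repeat ×2 → 'ulrpyknrkiulrpyknrki'
reverse → 'ikrnkyprluikrnkyprlu'
+ 'yto' → 'ikrnkyprluikrnkyprluyto'
slice [12:21] → 'rnkyprluy'

rnkyprluy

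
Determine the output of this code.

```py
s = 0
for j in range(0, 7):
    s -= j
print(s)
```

-21

j=0: s = 0-0 = 0
j=1: s = 0-1 = -1
j=2: s = (-1)-2 = -3
j=3: s = (-3)-3 = -6
j=4: s = (-6)-4 = -10
j=5: s = (-10)-5 = -15
j=6: s = (-15)-6 = -21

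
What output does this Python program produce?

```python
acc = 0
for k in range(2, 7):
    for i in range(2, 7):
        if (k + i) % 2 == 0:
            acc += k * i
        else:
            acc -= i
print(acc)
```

160

k=2,i=2: even sum, acc = 0+4 = 4
k=2,i=3: odd sum, acc = 4-3 = 1
k=2,i=4: even sum, acc = 1+8 = 9
k=2,i=5: odd sum, acc = 9-5 = 4
k=2,i=6: even sum, acc = 4+12 = 16
k=3,i=2: odd sum, acc = 16-2 = 14
k=3,i=3: even sum, acc = 14+9 = 23
k=3,i=4: odd sum, acc = 23-4 = 19
k=3,i=5: even sum, acc = 19+15 = 34
k=3,i=6: odd sum, acc = 34-6 = 28
k=4,i=2: even sum, acc = 28+8 = 36
k=4,i=3: odd sum, acc = 36-3 = 33
k=4,i=4: even sum, acc = 33+16 = 49
k=4,i=5: odd sum, acc = 49-5 = 44
k=4,i=6: even sum, acc = 44+24 = 68
k=5,i=2: odd sum, acc = 68-2 = 66
k=5,i=3: even sum, acc = 66+15 = 81
k=5,i=4: odd sum, acc = 81-4 = 77
k=5,i=5: even sum, acc = 77+25 = 102
k=5,i=6: odd sum, acc = 102-6 = 96
k=6,i=2: even sum, acc = 96+12 = 108
k=6,i=3: odd sum, acc = 108-3 = 105
k=6,i=4: even sum, acc = 105+24 = 129
k=6,i=5: odd sum, acc = 129-5 = 124
k=6,i=6: even sum, acc = 124+36 = 160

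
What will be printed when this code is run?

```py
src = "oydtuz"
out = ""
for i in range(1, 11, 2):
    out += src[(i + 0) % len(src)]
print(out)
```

i=1: add src[1]='y' → 'y'
i=3: add src[3]='t' → 'yt'
i=5: add src[5]='z' → 'ytz'
i=7: add src[1]='y' → 'ytzy'
i=9: add src[3]='t' → 'ytzyt'

ytzyt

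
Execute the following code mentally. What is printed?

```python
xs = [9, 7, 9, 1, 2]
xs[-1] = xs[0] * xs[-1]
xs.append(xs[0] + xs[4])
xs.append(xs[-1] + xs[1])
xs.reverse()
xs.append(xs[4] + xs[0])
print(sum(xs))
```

xs[-1] = xs[0]*xs[-1] = 9*2 = 18 → [9, 7, 9, 1, 18]
append xs[0]+xs[4] = 9+18 = 27 → [9, 7, 9, 1, 18, 27]
append xs[-1]+xs[1] = 27+7 = 34 → [9, 7, 9, 1, 18, 27, 34]
reverse → [34, 27, 18, 1, 9, 7, 9]
append xs[4]+xs[0] = 9+34 = 43 → [34, 27, 18, 1, 9, 7, 9, 43]
sum = 148

148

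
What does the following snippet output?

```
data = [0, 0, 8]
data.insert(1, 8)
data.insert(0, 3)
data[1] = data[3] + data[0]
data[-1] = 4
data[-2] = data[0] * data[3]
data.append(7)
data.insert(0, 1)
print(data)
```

insert 8 at 1 → [0, 8, 0, 8]
insert 3 at 0 → [3, 0, 8, 0, 8]
data[1] = data[3]+data[0] = 0+3 = 3 → [3, 3, 8, 0, 8]
data[-1] = 4 → [3, 3, 8, 0, 4]
data[-2] = data[0]*data[3] = 3*0 = 0 → [3, 3, 8, 0, 4]
append 7 → [3, 3, 8, 0, 4, 7]
insert 1 at 0 → [1, 3, 3, 8, 0, 4, 7]

[1, 3, 3, 8, 0, 4, 7]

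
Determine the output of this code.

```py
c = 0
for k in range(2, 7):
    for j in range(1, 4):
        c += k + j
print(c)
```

k=2,j=1: c = 0+3 = 3
k=2,j=2: c = 3+4 = 7
k=2,j=3: c = 7+5 = 12
k=3,j=1: c = 12+4 = 16
k=3,j=2: c = 16+5 = 21
k=3,j=3: c = 21+6 = 27
k=4,j=1: c = 27+5 = 32
k=4,j=2: c = 32+6 = 38
k=4,j=3: c = 38+7 = 45
k=5,j=1: c = 45+6 = 51
k=5,j=2: c = 51+7 = 58
k=5,j=3: c = 58+8 = 66
k=6,j=1: c = 66+7 = 73
k=6,j=2: c = 73+8 = 81
k=6,j=3: c = 81+9 = 90

90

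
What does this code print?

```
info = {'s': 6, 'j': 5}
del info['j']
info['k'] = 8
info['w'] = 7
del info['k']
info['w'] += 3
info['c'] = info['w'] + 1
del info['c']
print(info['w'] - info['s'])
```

del 'j' → {'s': 6}
info['k'] = 8 → {'s': 6, 'k': 8}
info['w'] = 7 → {'s': 6, 'k': 8, 'w': 7}
del 'k' → {'s': 6, 'w': 7}
info['w'] = 7+3 = 10 → {'s': 6, 'w': 10}
info['c'] = info['w']+1 = 11 → {'s': 6, 'w': 10, 'c': 11}
del 'c' → {'s': 6, 'w': 10}
info['w']-info['s'] = 10-6 = 4

4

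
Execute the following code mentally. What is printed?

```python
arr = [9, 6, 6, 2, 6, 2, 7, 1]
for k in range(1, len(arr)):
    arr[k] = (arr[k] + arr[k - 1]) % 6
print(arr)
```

[9, 3, 3, 5, 5, 1, 2, 3]

k=1: arr[1] = (6+9)%6 = 3 → [9, 3, 6, 2, 6, 2, 7, 1]
k=2: arr[2] = (6+3)%6 = 3 → [9, 3, 3, 2, 6, 2, 7, 1]
k=3: arr[3] = (2+3)%6 = 5 → [9, 3, 3, 5, 6, 2, 7, 1]
k=4: arr[4] = (6+5)%6 = 5 → [9, 3, 3, 5, 5, 2, 7, 1]
k=5: arr[5] = (2+5)%6 = 1 → [9, 3, 3, 5, 5, 1, 7, 1]
k=6: arr[6] = (7+1)%6 = 2 → [9, 3, 3, 5, 5, 1, 2, 1]
k=7: arr[7] = (1+2)%6 = 3 → [9, 3, 3, 5, 5, 1, 2, 3]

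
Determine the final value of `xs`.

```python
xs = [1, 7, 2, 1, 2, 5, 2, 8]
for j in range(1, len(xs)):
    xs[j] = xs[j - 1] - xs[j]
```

j=1: xs[1] = 1-7 = -6 → [1, -6, 2, 1, 2, 5, 2, 8]
j=2: xs[2] = (-6)-2 = -8 → [1, -6, -8, 1, 2, 5, 2, 8]
j=3: xs[3] = (-8)-1 = -9 → [1, -6, -8, -9, 2, 5, 2, 8]
j=4: xs[4] = (-9)-2 = -11 → [1, -6, -8, -9, -11, 5, 2, 8]
j=5: xs[5] = (-11)-5 = -16 → [1, -6, -8, -9, -11, -16, 2, 8]
j=6: xs[6] = (-16)-2 = -18 → [1, -6, -8, -9, -11, -16, -18, 8]
j=7: xs[7] = (-18)-8 = -26 → [1, -6, -8, -9, -11, -16, -18, -26]

[1, -6, -8, -9, -11, -16, -18, -26]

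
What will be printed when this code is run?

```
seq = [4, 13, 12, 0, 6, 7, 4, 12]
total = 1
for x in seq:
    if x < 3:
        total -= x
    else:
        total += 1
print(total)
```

8

x=4: not <3, total = 1+1 = 2
x=13: not <3, total = 2+1 = 3
x=12: not <3, total = 3+1 = 4
x=0: <3, total = 4-0 = 4
x=6: not <3, total = 4+1 = 5
x=7: not <3, total = 5+1 = 6
x=4: not <3, total = 6+1 = 7
x=12: not <3, total = 7+1 = 8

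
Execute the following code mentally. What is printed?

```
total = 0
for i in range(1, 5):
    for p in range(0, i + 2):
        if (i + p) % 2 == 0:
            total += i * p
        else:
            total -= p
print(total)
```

20

i=1,p=0: odd sum, total = 0-0 = 0
i=1,p=1: even sum, total = 0+1 = 1
i=1,p=2: odd sum, total = 1-2 = -1
i=2,p=0: even sum, total = (-1)+0 = -1
i=2,p=1: odd sum, total = (-1)-1 = -2
i=2,p=2: even sum, total = (-2)+4 = 2
i=2,p=3: odd sum, total = 2-3 = -1
i=3,p=0: odd sum, total = (-1)-0 = -1
i=3,p=1: even sum, total = (-1)+3 = 2
i=3,p=2: odd sum, total = 2-2 = 0
i=3,p=3: even sum, total = 0+9 = 9
i=3,p=4: odd sum, total = 9-4 = 5
i=4,p=0: even sum, total = 5+0 = 5
i=4,p=1: odd sum, total = 5-1 = 4
i=4,p=2: even sum, total = 4+8 = 12
i=4,p=3: odd sum, total = 12-3 = 9
i=4,p=4: even sum, total = 9+16 = 25
i=4,p=5: odd sum, total = 25-5 = 20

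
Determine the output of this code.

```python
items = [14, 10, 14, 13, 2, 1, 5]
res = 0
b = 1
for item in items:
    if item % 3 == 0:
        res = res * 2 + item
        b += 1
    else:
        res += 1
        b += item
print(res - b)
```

item=14: not %3==0, res = 0+1 = 1; b=15
item=10: not %3==0, res = 1+1 = 2; b=25
item=14: not %3==0, res = 2+1 = 3; b=39
item=13: not %3==0, res = 3+1 = 4; b=52
item=2: not %3==0, res = 4+1 = 5; b=54
item=1: not %3==0, res = 5+1 = 6; b=55
item=5: not %3==0, res = 6+1 = 7; b=60
res-b = 7-60 = -53

-53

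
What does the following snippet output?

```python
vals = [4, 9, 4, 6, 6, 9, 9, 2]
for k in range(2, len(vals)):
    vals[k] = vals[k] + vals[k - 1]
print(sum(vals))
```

k=2: vals[2] = 4+9 = 13 → [4, 9, 13, 6, 6, 9, 9, 2]
k=3: vals[3] = 6+13 = 19 → [4, 9, 13, 19, 6, 9, 9, 2]
k=4: vals[4] = 6+19 = 25 → [4, 9, 13, 19, 25, 9, 9, 2]
k=5: vals[5] = 9+25 = 34 → [4, 9, 13, 19, 25, 34, 9, 2]
k=6: vals[6] = 9+34 = 43 → [4, 9, 13, 19, 25, 34, 43, 2]
k=7: vals[7] = 2+43 = 45 → [4, 9, 13, 19, 25, 34, 43, 45]
sum = 192

192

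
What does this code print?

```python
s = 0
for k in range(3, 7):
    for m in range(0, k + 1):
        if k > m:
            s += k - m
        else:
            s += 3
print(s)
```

64

k=3,m=0: 3>0, s = 0+3 = 3
k=3,m=1: 3>1, s = 3+2 = 5
k=3,m=2: 3>2, s = 5+1 = 6
k=3,m=3: not 3>3, s = 6+3 = 9
k=4,m=0: 4>0, s = 9+4 = 13
k=4,m=1: 4>1, s = 13+3 = 16
k=4,m=2: 4>2, s = 16+2 = 18
k=4,m=3: 4>3, s = 18+1 = 19
k=4,m=4: not 4>4, s = 19+3 = 22
k=5,m=0: 5>0, s = 22+5 = 27
k=5,m=1: 5>1, s = 27+4 = 31
k=5,m=2: 5>2, s = 31+3 = 34
k=5,m=3: 5>3, s = 34+2 = 36
k=5,m=4: 5>4, s = 36+1 = 37
k=5,m=5: not 5>5, s = 37+3 = 40
k=6,m=0: 6>0, s = 40+6 = 46
k=6,m=1: 6>1, s = 46+5 = 51
k=6,m=2: 6>2, s = 51+4 = 55
k=6,m=3: 6>3, s = 55+3 = 58
k=6,m=4: 6>4, s = 58+2 = 60
k=6,m=5: 6>5, s = 60+1 = 61
k=6,m=6: not 6>6, s = 61+3 = 64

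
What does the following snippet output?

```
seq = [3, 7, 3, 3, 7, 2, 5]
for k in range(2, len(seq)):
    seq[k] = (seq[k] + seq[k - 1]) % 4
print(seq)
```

[3, 7, 2, 1, 0, 2, 3]

k=2: seq[2] = (3+7)%4 = 2 → [3, 7, 2, 3, 7, 2, 5]
k=3: seq[3] = (3+2)%4 = 1 → [3, 7, 2, 1, 7, 2, 5]
k=4: seq[4] = (7+1)%4 = 0 → [3, 7, 2, 1, 0, 2, 5]
k=5: seq[5] = (2+0)%4 = 2 → [3, 7, 2, 1, 0, 2, 5]
k=6: seq[6] = (5+2)%4 = 3 → [3, 7, 2, 1, 0, 2, 3]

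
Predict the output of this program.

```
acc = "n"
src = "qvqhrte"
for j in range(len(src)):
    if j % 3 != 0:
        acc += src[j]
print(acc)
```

nvqrt

j=0: skip
j=1: add 'v' → 'nv'
j=2: add 'q' → 'nvq'
j=3: skip
j=4: add 'r' → 'nvqr'
j=5: add 't' → 'nvqrt'
j=6: skip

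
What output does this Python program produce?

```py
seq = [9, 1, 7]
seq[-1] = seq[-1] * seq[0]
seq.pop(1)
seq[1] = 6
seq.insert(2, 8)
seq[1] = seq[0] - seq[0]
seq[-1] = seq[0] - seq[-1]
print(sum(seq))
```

10

seq[-1] = seq[-1]*seq[0] = 7*9 = 63 → [9, 1, 63]
pop(1) removes 1 → [9, 63]
seq[1] = 6 → [9, 6]
insert 8 at 2 → [9, 6, 8]
seq[1] = seq[0]-seq[0] = 9-9 = 0 → [9, 0, 8]
seq[-1] = seq[0]-seq[-1] = 9-8 = 1 → [9, 0, 1]
sum = 10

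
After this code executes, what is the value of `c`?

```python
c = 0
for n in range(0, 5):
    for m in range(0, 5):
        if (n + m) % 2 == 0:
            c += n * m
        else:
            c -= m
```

28

n=0,m=0: even sum, c = 0+0 = 0
n=0,m=1: odd sum, c = 0-1 = -1
n=0,m=2: even sum, c = (-1)+0 = -1
n=0,m=3: odd sum, c = (-1)-3 = -4
n=0,m=4: even sum, c = (-4)+0 = -4
n=1,m=0: odd sum, c = (-4)-0 = -4
n=1,m=1: even sum, c = (-4)+1 = -3
n=1,m=2: odd sum, c = (-3)-2 = -5
n=1,m=3: even sum, c = (-5)+3 = -2
n=1,m=4: odd sum, c = (-2)-4 = -6
n=2,m=0: even sum, c = (-6)+0 = -6
n=2,m=1: odd sum, c = (-6)-1 = -7
n=2,m=2: even sum, c = (-7)+4 = -3
n=2,m=3: odd sum, c = (-3)-3 = -6
n=2,m=4: even sum, c = (-6)+8 = 2
n=3,m=0: odd sum, c = 2-0 = 2
n=3,m=1: even sum, c = 2+3 = 5
n=3,m=2: odd sum, c = 5-2 = 3
n=3,m=3: even sum, c = 3+9 = 12
n=3,m=4: odd sum, c = 12-4 = 8
n=4,m=0: even sum, c = 8+0 = 8
n=4,m=1: odd sum, c = 8-1 = 7
n=4,m=2: even sum, c = 7+8 = 15
n=4,m=3: odd sum, c = 15-3 = 12
n=4,m=4: even sum, c = 12+16 = 28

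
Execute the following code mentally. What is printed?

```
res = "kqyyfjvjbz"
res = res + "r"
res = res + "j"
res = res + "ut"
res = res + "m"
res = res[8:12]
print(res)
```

bzrj

+ 'r' → 'kqyyfjvjbzr'
+ 'j' → 'kqyyfjvjbzrj'
+ 'ut' → 'kqyyfjvjbzrjut'
+ 'm' → 'kqyyfjvjbzrjutm'
slice [8:12] → 'bzrj'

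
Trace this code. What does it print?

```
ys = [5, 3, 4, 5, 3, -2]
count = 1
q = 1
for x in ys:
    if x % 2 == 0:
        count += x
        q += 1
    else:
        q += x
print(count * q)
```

x=5: not even; q=6
x=3: not even; q=9
x=4: even, count = 1+4 = 5; q=10
x=5: not even; q=15
x=3: not even; q=18
x=-2: even, count = 5+(-2) = 3; q=19
count*q = 3*19 = 57

57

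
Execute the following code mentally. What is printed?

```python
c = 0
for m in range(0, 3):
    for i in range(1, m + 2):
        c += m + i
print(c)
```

18

m=0,i=1: c = 0+1 = 1
m=1,i=1: c = 1+2 = 3
m=1,i=2: c = 3+3 = 6
m=2,i=1: c = 6+3 = 9
m=2,i=2: c = 9+4 = 13
m=2,i=3: c = 13+5 = 18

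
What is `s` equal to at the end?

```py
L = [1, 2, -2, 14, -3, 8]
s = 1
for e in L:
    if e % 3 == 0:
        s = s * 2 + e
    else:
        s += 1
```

e=1: not %3==0, s = 1+1 = 2
e=2: not %3==0, s = 2+1 = 3
e=-2: not %3==0, s = 3+1 = 4
e=14: not %3==0, s = 4+1 = 5
e=-3: %3==0, s = 5*2+(-3) = 7
e=8: not %3==0, s = 7+1 = 8

8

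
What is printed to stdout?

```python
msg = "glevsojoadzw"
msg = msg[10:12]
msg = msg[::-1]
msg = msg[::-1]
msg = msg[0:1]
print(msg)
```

slice [10:12] → 'zw'
reverse → 'wz'
reverse → 'zw'
slice [0:1] → 'z'

z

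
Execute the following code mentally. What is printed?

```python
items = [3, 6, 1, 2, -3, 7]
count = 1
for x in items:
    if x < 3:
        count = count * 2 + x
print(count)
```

13

x=3: not <3
x=6: not <3
x=1: <3, count = 1*2+1 = 3
x=2: <3, count = 3*2+2 = 8
x=-3: <3, count = 8*2+(-3) = 13
x=7: not <3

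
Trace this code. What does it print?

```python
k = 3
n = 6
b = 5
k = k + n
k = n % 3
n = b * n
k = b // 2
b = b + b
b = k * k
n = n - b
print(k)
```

2

k = 3+6 = 9
k = 6%3 = 0
n = 5*6 = 30
k = 5//2 = 2
b = 5+5 = 10
b = 2*2 = 4
n = 30-4 = 26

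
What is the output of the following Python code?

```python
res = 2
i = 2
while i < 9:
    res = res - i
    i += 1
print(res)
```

-33

i=2: res = 2-2 = 0
i=3: res = 0-3 = -3
i=4: res = (-3)-4 = -7
i=5: res = (-7)-5 = -12
i=6: res = (-12)-6 = -18
i=7: res = (-18)-7 = -25
i=8: res = (-25)-8 = -33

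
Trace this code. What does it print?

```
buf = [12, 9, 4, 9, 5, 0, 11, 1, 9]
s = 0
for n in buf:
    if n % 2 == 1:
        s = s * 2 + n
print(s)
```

n=12: not odd
n=9: odd, s = 0*2+9 = 9
n=4: not odd
n=9: odd, s = 9*2+9 = 27
n=5: odd, s = 27*2+5 = 59
n=0: not odd
n=11: odd, s = 59*2+11 = 129
n=1: odd, s = 129*2+1 = 259
n=9: odd, s = 259*2+9 = 527

527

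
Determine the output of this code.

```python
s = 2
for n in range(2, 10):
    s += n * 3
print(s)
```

134

n=2: s = 2+2*3 = 8
n=3: s = 8+3*3 = 17
n=4: s = 17+4*3 = 29
n=5: s = 29+5*3 = 44
n=6: s = 44+6*3 = 62
n=7: s = 62+7*3 = 83
n=8: s = 83+8*3 = 107
n=9: s = 107+9*3 = 134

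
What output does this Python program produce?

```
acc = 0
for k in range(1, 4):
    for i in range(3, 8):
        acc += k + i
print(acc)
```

k=1,i=3: acc = 0+4 = 4
k=1,i=4: acc = 4+5 = 9
k=1,i=5: acc = 9+6 = 15
k=1,i=6: acc = 15+7 = 22
k=1,i=7: acc = 22+8 = 30
k=2,i=3: acc = 30+5 = 35
k=2,i=4: acc = 35+6 = 41
k=2,i=5: acc = 41+7 = 48
k=2,i=6: acc = 48+8 = 56
k=2,i=7: acc = 56+9 = 65
k=3,i=3: acc = 65+6 = 71
k=3,i=4: acc = 71+7 = 78
k=3,i=5: acc = 78+8 = 86
k=3,i=6: acc = 86+9 = 95
k=3,i=7: acc = 95+10 = 105

105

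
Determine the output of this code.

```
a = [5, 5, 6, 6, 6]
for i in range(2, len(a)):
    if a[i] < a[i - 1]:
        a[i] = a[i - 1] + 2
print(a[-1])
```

i=2: 6>=5, unchanged → [5, 5, 6, 6, 6]
i=3: 6>=6, unchanged → [5, 5, 6, 6, 6]
i=4: 6>=6, unchanged → [5, 5, 6, 6, 6]

6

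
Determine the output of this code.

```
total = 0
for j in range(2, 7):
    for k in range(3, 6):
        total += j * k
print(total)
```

240

j=2,k=3: total = 0+6 = 6
j=2,k=4: total = 6+8 = 14
j=2,k=5: total = 14+10 = 24
j=3,k=3: total = 24+9 = 33
j=3,k=4: total = 33+12 = 45
j=3,k=5: total = 45+15 = 60
j=4,k=3: total = 60+12 = 72
j=4,k=4: total = 72+16 = 88
j=4,k=5: total = 88+20 = 108
j=5,k=3: total = 108+15 = 123
j=5,k=4: total = 123+20 = 143
j=5,k=5: total = 143+25 = 168
j=6,k=3: total = 168+18 = 186
j=6,k=4: total = 186+24 = 210
j=6,k=5: total = 210+30 = 240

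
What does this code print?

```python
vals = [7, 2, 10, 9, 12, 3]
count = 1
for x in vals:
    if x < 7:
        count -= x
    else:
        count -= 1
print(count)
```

-8

x=7: not <7, count = 1-1 = 0
x=2: <7, count = 0-2 = -2
x=10: not <7, count = (-2)-1 = -3
x=9: not <7, count = (-3)-1 = -4
x=12: not <7, count = (-4)-1 = -5
x=3: <7, count = (-5)-3 = -8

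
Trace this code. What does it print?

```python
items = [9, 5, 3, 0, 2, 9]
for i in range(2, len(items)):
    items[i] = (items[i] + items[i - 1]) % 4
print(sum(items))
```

i=2: items[2] = (3+5)%4 = 0 → [9, 5, 0, 0, 2, 9]
i=3: items[3] = (0+0)%4 = 0 → [9, 5, 0, 0, 2, 9]
i=4: items[4] = (2+0)%4 = 2 → [9, 5, 0, 0, 2, 9]
i=5: items[5] = (9+2)%4 = 3 → [9, 5, 0, 0, 2, 3]
sum = 19

19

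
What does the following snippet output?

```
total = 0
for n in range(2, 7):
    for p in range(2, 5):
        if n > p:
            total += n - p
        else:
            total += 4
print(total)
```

n=2,p=2: not 2>2, total = 0+4 = 4
n=2,p=3: not 2>3, total = 4+4 = 8
n=2,p=4: not 2>4, total = 8+4 = 12
n=3,p=2: 3>2, total = 12+1 = 13
n=3,p=3: not 3>3, total = 13+4 = 17
n=3,p=4: not 3>4, total = 17+4 = 21
n=4,p=2: 4>2, total = 21+2 = 23
n=4,p=3: 4>3, total = 23+1 = 24
n=4,p=4: not 4>4, total = 24+4 = 28
n=5,p=2: 5>2, total = 28+3 = 31
n=5,p=3: 5>3, total = 31+2 = 33
n=5,p=4: 5>4, total = 33+1 = 34
n=6,p=2: 6>2, total = 34+4 = 38
n=6,p=3: 6>3, total = 38+3 = 41
n=6,p=4: 6>4, total = 41+2 = 43

43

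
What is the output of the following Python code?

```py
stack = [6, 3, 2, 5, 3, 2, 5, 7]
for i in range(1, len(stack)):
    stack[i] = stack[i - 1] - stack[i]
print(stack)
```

i=1: stack[1] = 6-3 = 3 → [6, 3, 2, 5, 3, 2, 5, 7]
i=2: stack[2] = 3-2 = 1 → [6, 3, 1, 5, 3, 2, 5, 7]
i=3: stack[3] = 1-5 = -4 → [6, 3, 1, -4, 3, 2, 5, 7]
i=4: stack[4] = (-4)-3 = -7 → [6, 3, 1, -4, -7, 2, 5, 7]
i=5: stack[5] = (-7)-2 = -9 → [6, 3, 1, -4, -7, -9, 5, 7]
i=6: stack[6] = (-9)-5 = -14 → [6, 3, 1, -4, -7, -9, -14, 7]
i=7: stack[7] = (-14)-7 = -21 → [6, 3, 1, -4, -7, -9, -14, -21]

[6, 3, 1, -4, -7, -9, -14, -21]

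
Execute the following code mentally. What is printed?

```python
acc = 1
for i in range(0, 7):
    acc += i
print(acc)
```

22

i=0: acc = 1+0 = 1
i=1: acc = 1+1 = 2
i=2: acc = 2+2 = 4
i=3: acc = 4+3 = 7
i=4: acc = 7+4 = 11
i=5: acc = 11+5 = 16
i=6: acc = 16+6 = 22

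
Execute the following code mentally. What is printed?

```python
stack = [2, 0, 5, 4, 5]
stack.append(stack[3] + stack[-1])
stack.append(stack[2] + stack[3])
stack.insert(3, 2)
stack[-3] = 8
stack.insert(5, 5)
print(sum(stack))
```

append stack[3]+stack[-1] = 4+5 = 9 → [2, 0, 5, 4, 5, 9]
append stack[2]+stack[3] = 5+4 = 9 → [2, 0, 5, 4, 5, 9, 9]
insert 2 at 3 → [2, 0, 5, 2, 4, 5, 9, 9]
stack[-3] = 8 → [2, 0, 5, 2, 4, 8, 9, 9]
insert 5 at 5 → [2, 0, 5, 2, 4, 5, 8, 9, 9]
sum = 44

44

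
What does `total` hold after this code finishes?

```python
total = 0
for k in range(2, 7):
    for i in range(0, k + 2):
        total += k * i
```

375

k=2,i=0: total = 0+0 = 0
k=2,i=1: total = 0+2 = 2
k=2,i=2: total = 2+4 = 6
k=2,i=3: total = 6+6 = 12
k=3,i=0: total = 12+0 = 12
k=3,i=1: total = 12+3 = 15
k=3,i=2: total = 15+6 = 21
k=3,i=3: total = 21+9 = 30
k=3,i=4: total = 30+12 = 42
k=4,i=0: total = 42+0 = 42
k=4,i=1: total = 42+4 = 46
k=4,i=2: total = 46+8 = 54
k=4,i=3: total = 54+12 = 66
k=4,i=4: total = 66+16 = 82
k=4,i=5: total = 82+20 = 102
k=5,i=0: total = 102+0 = 102
k=5,i=1: total = 102+5 = 107
k=5,i=2: total = 107+10 = 117
k=5,i=3: total = 117+15 = 132
k=5,i=4: total = 132+20 = 152
k=5,i=5: total = 152+25 = 177
k=5,i=6: total = 177+30 = 207
k=6,i=0: total = 207+0 = 207
k=6,i=1: total = 207+6 = 213
k=6,i=2: total = 213+12 = 225
k=6,i=3: total = 225+18 = 243
k=6,i=4: total = 243+24 = 267
k=6,i=5: total = 267+30 = 297
k=6,i=6: total = 297+36 = 333
k=6,i=7: total = 333+42 = 375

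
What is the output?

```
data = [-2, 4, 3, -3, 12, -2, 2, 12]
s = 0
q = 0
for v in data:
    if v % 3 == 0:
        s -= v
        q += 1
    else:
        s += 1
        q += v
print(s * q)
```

v=-2: not %3==0, s = 0+1 = 1; q=-2
v=4: not %3==0, s = 1+1 = 2; q=2
v=3: %3==0, s = 2-3 = -1; q=3
v=-3: %3==0, s = (-1)-(-3) = 2; q=4
v=12: %3==0, s = 2-12 = -10; q=5
v=-2: not %3==0, s = (-10)+1 = -9; q=3
v=2: not %3==0, s = (-9)+1 = -8; q=5
v=12: %3==0, s = (-8)-12 = -20; q=6
s*q = (-20)*6 = -120

-120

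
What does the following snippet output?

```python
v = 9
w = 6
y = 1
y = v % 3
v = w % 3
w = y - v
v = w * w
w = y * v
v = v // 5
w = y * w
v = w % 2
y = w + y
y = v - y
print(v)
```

0

y = 9%3 = 0
v = 6%3 = 0
w = 0-0 = 0
v = 0*0 = 0
w = 0*0 = 0
v = 0//5 = 0
w = 0*0 = 0
v = 0%2 = 0
y = 0+0 = 0
y = 0-0 = 0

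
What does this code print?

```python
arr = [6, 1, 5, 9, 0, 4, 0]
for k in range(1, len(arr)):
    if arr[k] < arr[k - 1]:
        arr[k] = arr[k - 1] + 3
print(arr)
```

[6, 9, 12, 15, 18, 21, 24]

k=1: 1<6, arr[1] = 6+3 = 9 → [6, 9, 5, 9, 0, 4, 0]
k=2: 5<9, arr[2] = 9+3 = 12 → [6, 9, 12, 9, 0, 4, 0]
k=3: 9<12, arr[3] = 12+3 = 15 → [6, 9, 12, 15, 0, 4, 0]
k=4: 0<15, arr[4] = 15+3 = 18 → [6, 9, 12, 15, 18, 4, 0]
k=5: 4<18, arr[5] = 18+3 = 21 → [6, 9, 12, 15, 18, 21, 0]
k=6: 0<21, arr[6] = 21+3 = 24 → [6, 9, 12, 15, 18, 21, 24]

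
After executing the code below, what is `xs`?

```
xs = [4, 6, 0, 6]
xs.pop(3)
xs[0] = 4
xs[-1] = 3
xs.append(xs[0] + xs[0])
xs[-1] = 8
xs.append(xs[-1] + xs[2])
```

pop(3) removes 6 → [4, 6, 0]
xs[0] = 4 → [4, 6, 0]
xs[-1] = 3 → [4, 6, 3]
append xs[0]+xs[0] = 4+4 = 8 → [4, 6, 3, 8]
xs[-1] = 8 → [4, 6, 3, 8]
append xs[-1]+xs[2] = 8+3 = 11 → [4, 6, 3, 8, 11]

[4, 6, 3, 8, 11]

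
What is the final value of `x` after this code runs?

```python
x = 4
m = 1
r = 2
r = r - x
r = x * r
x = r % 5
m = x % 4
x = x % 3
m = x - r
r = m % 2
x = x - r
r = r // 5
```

2

r = 2-4 = -2
r = 4*(-2) = -8
x = (-8)%5 = 2
m = 2%4 = 2
x = 2%3 = 2
m = 2-(-8) = 10
r = 10%2 = 0
x = 2-0 = 2
r = 0//5 = 0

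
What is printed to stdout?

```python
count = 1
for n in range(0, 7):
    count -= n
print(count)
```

-20

n=0: count = 1-0 = 1
n=1: count = 1-1 = 0
n=2: count = 0-2 = -2
n=3: count = (-2)-3 = -5
n=4: count = (-5)-4 = -9
n=5: count = (-9)-5 = -14
n=6: count = (-14)-6 = -20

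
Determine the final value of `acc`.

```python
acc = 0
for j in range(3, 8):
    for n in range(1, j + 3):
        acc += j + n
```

j=3,n=1: acc = 0+4 = 4
j=3,n=2: acc = 4+5 = 9
j=3,n=3: acc = 9+6 = 15
j=3,n=4: acc = 15+7 = 22
j=3,n=5: acc = 22+8 = 30
j=4,n=1: acc = 30+5 = 35
j=4,n=2: acc = 35+6 = 41
j=4,n=3: acc = 41+7 = 48
j=4,n=4: acc = 48+8 = 56
j=4,n=5: acc = 56+9 = 65
j=4,n=6: acc = 65+10 = 75
j=5,n=1: acc = 75+6 = 81
j=5,n=2: acc = 81+7 = 88
j=5,n=3: acc = 88+8 = 96
j=5,n=4: acc = 96+9 = 105
j=5,n=5: acc = 105+10 = 115
j=5,n=6: acc = 115+11 = 126
j=5,n=7: acc = 126+12 = 138
j=6,n=1: acc = 138+7 = 145
j=6,n=2: acc = 145+8 = 153
j=6,n=3: acc = 153+9 = 162
j=6,n=4: acc = 162+10 = 172
j=6,n=5: acc = 172+11 = 183
j=6,n=6: acc = 183+12 = 195
j=6,n=7: acc = 195+13 = 208
j=6,n=8: acc = 208+14 = 222
j=7,n=1: acc = 222+8 = 230
j=7,n=2: acc = 230+9 = 239
j=7,n=3: acc = 239+10 = 249
j=7,n=4: acc = 249+11 = 260
j=7,n=5: acc = 260+12 = 272
j=7,n=6: acc = 272+13 = 285
j=7,n=7: acc = 285+14 = 299
j=7,n=8: acc = 299+15 = 314
j=7,n=9: acc = 314+16 = 330

330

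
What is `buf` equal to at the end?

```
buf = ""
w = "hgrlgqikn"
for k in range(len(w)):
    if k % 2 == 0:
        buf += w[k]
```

k=0: add 'h' → 'h'
k=1: skip
k=2: add 'r' → 'hr'
k=3: skip
k=4: add 'g' → 'hrg'
k=5: skip
k=6: add 'i' → 'hrgi'
k=7: skip
k=8: add 'n' → 'hrgin'

'hrgin'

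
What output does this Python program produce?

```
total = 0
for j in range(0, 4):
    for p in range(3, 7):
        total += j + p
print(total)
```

96

j=0,p=3: total = 0+3 = 3
j=0,p=4: total = 3+4 = 7
j=0,p=5: total = 7+5 = 12
j=0,p=6: total = 12+6 = 18
j=1,p=3: total = 18+4 = 22
j=1,p=4: total = 22+5 = 27
j=1,p=5: total = 27+6 = 33
j=1,p=6: total = 33+7 = 40
j=2,p=3: total = 40+5 = 45
j=2,p=4: total = 45+6 = 51
j=2,p=5: total = 51+7 = 58
j=2,p=6: total = 58+8 = 66
j=3,p=3: total = 66+6 = 72
j=3,p=4: total = 72+7 = 79
j=3,p=5: total = 79+8 = 87
j=3,p=6: total = 87+9 = 96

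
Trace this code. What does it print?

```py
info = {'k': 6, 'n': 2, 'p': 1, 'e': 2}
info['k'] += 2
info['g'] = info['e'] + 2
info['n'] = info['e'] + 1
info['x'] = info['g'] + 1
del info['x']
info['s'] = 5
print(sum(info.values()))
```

info['k'] = 6+2 = 8 → {'k': 8, 'n': 2, 'p': 1, 'e': 2}
info['g'] = info['e']+2 = 4 → {'k': 8, 'n': 2, 'p': 1, 'e': 2, 'g': 4}
info['n'] = info['e']+1 = 3 → {'k': 8, 'n': 3, 'p': 1, 'e': 2, 'g': 4}
info['x'] = info['g']+1 = 5 → {'k': 8, 'n': 3, 'p': 1, 'e': 2, 'g': 4, 'x': 5}
del 'x' → {'k': 8, 'n': 3, 'p': 1, 'e': 2, 'g': 4}
info['s'] = 5 → {'k': 8, 'n': 3, 'p': 1, 'e': 2, 'g': 4, 's': 5}
sum of values = 23

23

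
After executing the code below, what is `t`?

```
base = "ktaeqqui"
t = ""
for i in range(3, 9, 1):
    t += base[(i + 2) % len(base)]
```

i=3: add base[5]='q' → 'q'
i=4: add base[6]='u' → 'qu'
i=5: add base[7]='i' → 'qui'
i=6: add base[0]='k' → 'quik'
i=7: add base[1]='t' → 'quikt'
i=8: add base[2]='a' → 'quikta'

'quikta'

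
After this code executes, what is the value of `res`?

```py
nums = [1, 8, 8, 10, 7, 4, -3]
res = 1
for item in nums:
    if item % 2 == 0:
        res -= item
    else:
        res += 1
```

item=1: not even, res = 1+1 = 2
item=8: even, res = 2-8 = -6
item=8: even, res = (-6)-8 = -14
item=10: even, res = (-14)-10 = -24
item=7: not even, res = (-24)+1 = -23
item=4: even, res = (-23)-4 = -27
item=-3: not even, res = (-27)+1 = -26

-26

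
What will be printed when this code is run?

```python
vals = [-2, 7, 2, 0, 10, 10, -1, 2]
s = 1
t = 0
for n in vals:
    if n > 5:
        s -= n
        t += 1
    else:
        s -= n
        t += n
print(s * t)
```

n=-2: not >5, s = 1-(-2) = 3; t=-2
n=7: >5, s = 3-7 = -4; t=-1
n=2: not >5, s = (-4)-2 = -6; t=1
n=0: not >5, s = (-6)-0 = -6; t=1
n=10: >5, s = (-6)-10 = -16; t=2
n=10: >5, s = (-16)-10 = -26; t=3
n=-1: not >5, s = (-26)-(-1) = -25; t=2
n=2: not >5, s = (-25)-2 = -27; t=4
s*t = (-27)*4 = -108

-108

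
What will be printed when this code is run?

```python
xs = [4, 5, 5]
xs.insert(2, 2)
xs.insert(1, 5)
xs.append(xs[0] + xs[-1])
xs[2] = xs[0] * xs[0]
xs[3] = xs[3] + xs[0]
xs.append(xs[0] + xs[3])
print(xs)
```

[4, 5, 16, 6, 5, 9, 10]

insert 2 at 2 → [4, 5, 2, 5]
insert 5 at 1 → [4, 5, 5, 2, 5]
append xs[0]+xs[-1] = 4+5 = 9 → [4, 5, 5, 2, 5, 9]
xs[2] = xs[0]*xs[0] = 4*4 = 16 → [4, 5, 16, 2, 5, 9]
xs[3] = xs[3]+xs[0] = 2+4 = 6 → [4, 5, 16, 6, 5, 9]
append xs[0]+xs[3] = 4+6 = 10 → [4, 5, 16, 6, 5, 9, 10]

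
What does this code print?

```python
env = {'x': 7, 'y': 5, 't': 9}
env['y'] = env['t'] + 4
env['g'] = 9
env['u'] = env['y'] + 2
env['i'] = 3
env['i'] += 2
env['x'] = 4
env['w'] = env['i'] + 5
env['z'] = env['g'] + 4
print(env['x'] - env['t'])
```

-5

env['y'] = env['t']+4 = 13 → {'x': 7, 'y': 13, 't': 9}
env['g'] = 9 → {'x': 7, 'y': 13, 't': 9, 'g': 9}
env['u'] = env['y']+2 = 15 → {'x': 7, 'y': 13, 't': 9, 'g': 9, 'u': 15}
env['i'] = 3 → {'x': 7, 'y': 13, 't': 9, 'g': 9, 'u': 15, 'i': 3}
env['i'] = 3+2 = 5 → {'x': 7, 'y': 13, 't': 9, 'g': 9, 'u': 15, 'i': 5}
env['x'] = 4 → {'x': 4, 'y': 13, 't': 9, 'g': 9, 'u': 15, 'i': 5}
env['w'] = env['i']+5 = 10 → {'x': 4, 'y': 13, 't': 9, 'g': 9, 'u': 15, 'i': 5, 'w': 10}
env['z'] = env['g']+4 = 13 → {'x': 4, 'y': 13, 't': 9, 'g': 9, 'u': 15, 'i': 5, 'w': 10, 'z': 13}
env['x']-env['t'] = 4-9 = -5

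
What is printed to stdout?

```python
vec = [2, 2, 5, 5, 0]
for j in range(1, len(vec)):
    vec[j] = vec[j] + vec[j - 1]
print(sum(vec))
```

43

j=1: vec[1] = 2+2 = 4 → [2, 4, 5, 5, 0]
j=2: vec[2] = 5+4 = 9 → [2, 4, 9, 5, 0]
j=3: vec[3] = 5+9 = 14 → [2, 4, 9, 14, 0]
j=4: vec[4] = 0+14 = 14 → [2, 4, 9, 14, 14]
sum = 43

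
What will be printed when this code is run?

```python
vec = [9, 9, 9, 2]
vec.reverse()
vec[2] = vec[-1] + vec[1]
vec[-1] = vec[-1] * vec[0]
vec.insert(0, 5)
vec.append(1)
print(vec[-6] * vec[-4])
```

45

reverse → [2, 9, 9, 9]
vec[2] = vec[-1]+vec[1] = 9+9 = 18 → [2, 9, 18, 9]
vec[-1] = vec[-1]*vec[0] = 9*2 = 18 → [2, 9, 18, 18]
insert 5 at 0 → [5, 2, 9, 18, 18]
append 1 → [5, 2, 9, 18, 18, 1]
vec[-6]*vec[-4] = 5*9 = 45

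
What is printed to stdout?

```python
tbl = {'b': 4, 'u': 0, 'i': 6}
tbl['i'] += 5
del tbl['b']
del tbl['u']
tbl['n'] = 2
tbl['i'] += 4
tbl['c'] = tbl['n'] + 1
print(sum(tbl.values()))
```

20

tbl['i'] = 6+5 = 11 → {'b': 4, 'u': 0, 'i': 11}
del 'b' → {'u': 0, 'i': 11}
del 'u' → {'i': 11}
tbl['n'] = 2 → {'i': 11, 'n': 2}
tbl['i'] = 11+4 = 15 → {'i': 15, 'n': 2}
tbl['c'] = tbl['n']+1 = 3 → {'i': 15, 'n': 2, 'c': 3}
sum of values = 20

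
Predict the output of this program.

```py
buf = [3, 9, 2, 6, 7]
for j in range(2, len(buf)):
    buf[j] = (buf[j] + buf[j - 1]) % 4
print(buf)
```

[3, 9, 3, 1, 0]

j=2: buf[2] = (2+9)%4 = 3 → [3, 9, 3, 6, 7]
j=3: buf[3] = (6+3)%4 = 1 → [3, 9, 3, 1, 7]
j=4: buf[4] = (7+1)%4 = 0 → [3, 9, 3, 1, 0]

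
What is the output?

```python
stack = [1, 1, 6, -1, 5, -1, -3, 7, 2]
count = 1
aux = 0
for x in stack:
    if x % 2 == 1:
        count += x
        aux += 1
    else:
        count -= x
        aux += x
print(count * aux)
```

x=1: odd, count = 1+1 = 2; aux=1
x=1: odd, count = 2+1 = 3; aux=2
x=6: not odd, count = 3-6 = -3; aux=8
x=-1: odd, count = (-3)+(-1) = -4; aux=9
x=5: odd, count = (-4)+5 = 1; aux=10
x=-1: odd, count = 1+(-1) = 0; aux=11
x=-3: odd, count = 0+(-3) = -3; aux=12
x=7: odd, count = (-3)+7 = 4; aux=13
x=2: not odd, count = 4-2 = 2; aux=15
count*aux = 2*15 = 30

30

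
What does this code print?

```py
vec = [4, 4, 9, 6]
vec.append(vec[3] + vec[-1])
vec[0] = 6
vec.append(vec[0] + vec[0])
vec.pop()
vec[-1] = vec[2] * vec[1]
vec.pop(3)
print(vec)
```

[6, 4, 9, 36]

append vec[3]+vec[-1] = 6+6 = 12 → [4, 4, 9, 6, 12]
vec[0] = 6 → [6, 4, 9, 6, 12]
append vec[0]+vec[0] = 6+6 = 12 → [6, 4, 9, 6, 12, 12]
pop() removes 12 → [6, 4, 9, 6, 12]
vec[-1] = vec[2]*vec[1] = 9*4 = 36 → [6, 4, 9, 6, 36]
pop(3) removes 6 → [6, 4, 9, 36]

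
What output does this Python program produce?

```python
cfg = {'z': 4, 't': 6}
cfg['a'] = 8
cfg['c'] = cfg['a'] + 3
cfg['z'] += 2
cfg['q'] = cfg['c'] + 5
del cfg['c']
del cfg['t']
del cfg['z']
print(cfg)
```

{'a': 8, 'q': 16}

cfg['a'] = 8 → {'z': 4, 't': 6, 'a': 8}
cfg['c'] = cfg['a']+3 = 11 → {'z': 4, 't': 6, 'a': 8, 'c': 11}
cfg['z'] = 4+2 = 6 → {'z': 6, 't': 6, 'a': 8, 'c': 11}
cfg['q'] = cfg['c']+5 = 16 → {'z': 6, 't': 6, 'a': 8, 'c': 11, 'q': 16}
del 'c' → {'z': 6, 't': 6, 'a': 8, 'q': 16}
del 't' → {'z': 6, 'a': 8, 'q': 16}
del 'z' → {'a': 8, 'q': 16}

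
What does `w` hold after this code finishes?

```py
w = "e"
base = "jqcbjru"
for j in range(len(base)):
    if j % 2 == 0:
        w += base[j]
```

'ejcju'

j=0: add 'j' → 'ej'
j=1: skip
j=2: add 'c' → 'ejc'
j=3: skip
j=4: add 'j' → 'ejcj'
j=5: skip
j=6: add 'u' → 'ejcju'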